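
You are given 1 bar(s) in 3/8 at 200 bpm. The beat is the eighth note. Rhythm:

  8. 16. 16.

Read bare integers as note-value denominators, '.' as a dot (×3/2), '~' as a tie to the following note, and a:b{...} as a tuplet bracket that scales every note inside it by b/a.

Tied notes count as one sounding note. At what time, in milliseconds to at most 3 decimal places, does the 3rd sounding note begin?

note 3 onset = 9/4b = 675.0ms

1. 0.0ms @ 0 + 450.0ms (3/2)
2. 450.0ms @ 3/2 + 225.0ms (3/4)
3. 675.0ms @ 9/4 + 225.0ms (3/4)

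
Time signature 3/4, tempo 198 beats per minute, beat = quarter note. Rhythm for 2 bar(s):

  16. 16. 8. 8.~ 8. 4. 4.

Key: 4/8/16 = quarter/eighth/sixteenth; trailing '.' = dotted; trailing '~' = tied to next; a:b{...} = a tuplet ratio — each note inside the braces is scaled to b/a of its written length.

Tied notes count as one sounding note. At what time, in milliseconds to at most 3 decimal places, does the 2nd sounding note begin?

note 2 onset = 3/8b = 113.636ms

1. 0.0ms @ 0 + 113.636ms (3/8)
2. 113.636ms @ 3/8 + 113.636ms (3/8)
3. 227.273ms @ 3/4 + 227.273ms (3/4)
4. 454.545ms @ 3/2 + 454.545ms (3/2)
5. 909.091ms @ 3 + 454.545ms (3/2)
6. 1363.636ms @ 9/2 + 454.545ms (3/2)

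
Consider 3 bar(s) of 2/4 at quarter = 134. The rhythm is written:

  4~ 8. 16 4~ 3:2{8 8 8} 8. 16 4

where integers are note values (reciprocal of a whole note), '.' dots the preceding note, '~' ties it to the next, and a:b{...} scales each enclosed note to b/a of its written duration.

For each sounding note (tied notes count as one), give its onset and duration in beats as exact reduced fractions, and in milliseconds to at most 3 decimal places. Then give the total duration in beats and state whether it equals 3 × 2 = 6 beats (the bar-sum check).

1) 0.0ms=0b +783.582ms=7/4b
2) 783.582ms=7/4b +111.94ms=1/4b
3) 895.522ms=2b +597.015ms=4/3b
4) 1492.537ms=10/3b +149.254ms=1/3b
5) 1641.791ms=11/3b +149.254ms=1/3b
6) 1791.045ms=4b +335.821ms=3/4b
7) 2126.866ms=19/4b +111.94ms=1/4b
8) 2238.806ms=5b +447.761ms=1b
Σ=6b of 6 (134bpm 2/4) — PASS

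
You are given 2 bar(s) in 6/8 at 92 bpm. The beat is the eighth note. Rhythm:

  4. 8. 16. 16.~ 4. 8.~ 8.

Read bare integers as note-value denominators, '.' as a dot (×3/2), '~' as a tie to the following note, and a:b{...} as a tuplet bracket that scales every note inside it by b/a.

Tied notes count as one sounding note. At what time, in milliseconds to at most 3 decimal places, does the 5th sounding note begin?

1. 0.0ms @ 0 + 1956.522ms (3)
2. 1956.522ms @ 3 + 978.261ms (3/2)
3. 2934.783ms @ 9/2 + 489.13ms (3/4)
4. 3423.913ms @ 21/4 + 2445.652ms (15/4)
5. 5869.565ms @ 9 + 1956.522ms (3)

note 5 onset = 9b = 5869.565ms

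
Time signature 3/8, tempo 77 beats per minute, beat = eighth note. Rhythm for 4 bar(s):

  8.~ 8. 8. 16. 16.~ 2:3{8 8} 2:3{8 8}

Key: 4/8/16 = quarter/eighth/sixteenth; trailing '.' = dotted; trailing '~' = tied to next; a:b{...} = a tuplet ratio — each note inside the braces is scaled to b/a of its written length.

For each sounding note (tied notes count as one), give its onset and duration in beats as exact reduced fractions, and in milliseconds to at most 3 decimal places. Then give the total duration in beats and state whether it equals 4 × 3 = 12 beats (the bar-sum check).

1) 0.0ms=0b +2337.662ms=3b
2) 2337.662ms=3b +1168.831ms=3/2b
3) 3506.494ms=9/2b +584.416ms=3/4b
4) 4090.909ms=21/4b +1753.247ms=9/4b
5) 5844.156ms=15/2b +1168.831ms=3/2b
6) 7012.987ms=9b +1168.831ms=3/2b
7) 8181.818ms=21/2b +1168.831ms=3/2b
Σ=12b of 12 (77bpm 3/8) — PASS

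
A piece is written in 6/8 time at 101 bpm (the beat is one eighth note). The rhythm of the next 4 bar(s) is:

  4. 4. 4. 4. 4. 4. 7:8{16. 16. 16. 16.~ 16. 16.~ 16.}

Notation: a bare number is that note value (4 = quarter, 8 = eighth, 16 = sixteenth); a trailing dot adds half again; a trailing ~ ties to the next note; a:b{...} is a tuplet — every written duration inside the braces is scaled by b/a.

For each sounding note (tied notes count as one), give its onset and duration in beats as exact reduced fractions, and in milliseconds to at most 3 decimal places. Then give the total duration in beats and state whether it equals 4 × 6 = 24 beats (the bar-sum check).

1) 0.0ms=0b +1782.178ms=3b
2) 1782.178ms=3b +1782.178ms=3b
3) 3564.356ms=6b +1782.178ms=3b
4) 5346.535ms=9b +1782.178ms=3b
5) 7128.713ms=12b +1782.178ms=3b
6) 8910.891ms=15b +1782.178ms=3b
7) 10693.069ms=18b +509.194ms=6/7b
8) 11202.263ms=132/7b +509.194ms=6/7b
9) 11711.457ms=138/7b +509.194ms=6/7b
10) 12220.651ms=144/7b +1018.388ms=12/7b
11) 13239.038ms=156/7b +1018.388ms=12/7b
Σ=24b of 24 (101bpm 6/8) — PASS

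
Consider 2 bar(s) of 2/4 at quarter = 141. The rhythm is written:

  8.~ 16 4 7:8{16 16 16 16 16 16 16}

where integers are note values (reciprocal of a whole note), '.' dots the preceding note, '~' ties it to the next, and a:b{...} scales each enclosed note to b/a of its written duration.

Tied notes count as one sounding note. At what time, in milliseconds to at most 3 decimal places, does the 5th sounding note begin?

note 5 onset = 18/7b = 1094.225ms

1. 0.0ms @ 0 + 425.532ms (1)
2. 425.532ms @ 1 + 425.532ms (1)
3. 851.064ms @ 2 + 121.581ms (2/7)
4. 972.644ms @ 16/7 + 121.581ms (2/7)
5. 1094.225ms @ 18/7 + 121.581ms (2/7)
6. 1215.805ms @ 20/7 + 121.581ms (2/7)
7. 1337.386ms @ 22/7 + 121.581ms (2/7)
8. 1458.967ms @ 24/7 + 121.581ms (2/7)
9. 1580.547ms @ 26/7 + 121.581ms (2/7)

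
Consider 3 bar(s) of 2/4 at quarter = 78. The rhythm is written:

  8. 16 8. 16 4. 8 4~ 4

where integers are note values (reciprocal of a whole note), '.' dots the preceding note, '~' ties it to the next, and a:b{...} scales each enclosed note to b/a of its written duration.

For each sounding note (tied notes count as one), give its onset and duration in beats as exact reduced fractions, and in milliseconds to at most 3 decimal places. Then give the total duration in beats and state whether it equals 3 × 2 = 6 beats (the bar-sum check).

1) 0.0ms=0b +576.923ms=3/4b
2) 576.923ms=3/4b +192.308ms=1/4b
3) 769.231ms=1b +576.923ms=3/4b
4) 1346.154ms=7/4b +192.308ms=1/4b
5) 1538.462ms=2b +1153.846ms=3/2b
6) 2692.308ms=7/2b +384.615ms=1/2b
7) 3076.923ms=4b +1538.462ms=2b
Σ=6b of 6 (78bpm 2/4) — PASS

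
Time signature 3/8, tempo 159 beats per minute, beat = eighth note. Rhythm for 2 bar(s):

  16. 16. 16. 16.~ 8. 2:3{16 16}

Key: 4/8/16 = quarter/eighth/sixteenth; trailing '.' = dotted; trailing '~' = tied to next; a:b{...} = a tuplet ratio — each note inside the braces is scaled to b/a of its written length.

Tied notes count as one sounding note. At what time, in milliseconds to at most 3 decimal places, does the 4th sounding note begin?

1. 0.0ms @ 0 + 283.019ms (3/4)
2. 283.019ms @ 3/4 + 283.019ms (3/4)
3. 566.038ms @ 3/2 + 283.019ms (3/4)
4. 849.057ms @ 9/4 + 849.057ms (9/4)
5. 1698.113ms @ 9/2 + 283.019ms (3/4)
6. 1981.132ms @ 21/4 + 283.019ms (3/4)

note 4 onset = 9/4b = 849.057ms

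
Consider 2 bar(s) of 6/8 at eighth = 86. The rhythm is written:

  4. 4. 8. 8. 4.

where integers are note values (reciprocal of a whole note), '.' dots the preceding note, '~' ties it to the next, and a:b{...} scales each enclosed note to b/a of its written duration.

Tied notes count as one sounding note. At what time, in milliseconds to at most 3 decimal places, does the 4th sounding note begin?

1. 0.0ms @ 0 + 2093.023ms (3)
2. 2093.023ms @ 3 + 2093.023ms (3)
3. 4186.047ms @ 6 + 1046.512ms (3/2)
4. 5232.558ms @ 15/2 + 1046.512ms (3/2)
5. 6279.07ms @ 9 + 2093.023ms (3)

note 4 onset = 15/2b = 5232.558ms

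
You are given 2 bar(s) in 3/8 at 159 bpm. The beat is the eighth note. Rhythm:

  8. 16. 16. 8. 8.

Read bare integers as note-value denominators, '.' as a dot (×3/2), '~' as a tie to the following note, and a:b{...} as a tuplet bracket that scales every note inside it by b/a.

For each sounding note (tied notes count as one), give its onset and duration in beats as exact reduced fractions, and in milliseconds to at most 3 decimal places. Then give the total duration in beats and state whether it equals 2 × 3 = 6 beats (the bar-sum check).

1) 0.0ms=0b +566.038ms=3/2b
2) 566.038ms=3/2b +283.019ms=3/4b
3) 849.057ms=9/4b +283.019ms=3/4b
4) 1132.075ms=3b +566.038ms=3/2b
5) 1698.113ms=9/2b +566.038ms=3/2b
Σ=6b of 6 (159bpm 3/8) — PASS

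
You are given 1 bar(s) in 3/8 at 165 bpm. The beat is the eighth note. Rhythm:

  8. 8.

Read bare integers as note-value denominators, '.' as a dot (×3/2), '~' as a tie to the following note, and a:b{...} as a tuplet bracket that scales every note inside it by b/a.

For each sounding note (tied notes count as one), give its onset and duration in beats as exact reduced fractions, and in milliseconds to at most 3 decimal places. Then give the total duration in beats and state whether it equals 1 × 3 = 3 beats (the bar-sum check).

1) 0.0ms=0b +545.455ms=3/2b
2) 545.455ms=3/2b +545.455ms=3/2b
Σ=3b of 3 (165bpm 3/8) — PASS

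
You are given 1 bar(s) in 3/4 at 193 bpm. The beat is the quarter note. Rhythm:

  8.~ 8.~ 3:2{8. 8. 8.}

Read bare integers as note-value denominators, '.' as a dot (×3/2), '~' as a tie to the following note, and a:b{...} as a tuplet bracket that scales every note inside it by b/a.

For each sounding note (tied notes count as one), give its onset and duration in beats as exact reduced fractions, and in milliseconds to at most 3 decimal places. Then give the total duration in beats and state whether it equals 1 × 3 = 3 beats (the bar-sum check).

1) 0.0ms=0b +621.762ms=2b
2) 621.762ms=2b +155.44ms=1/2b
3) 777.202ms=5/2b +155.44ms=1/2b
Σ=3b of 3 (193bpm 3/4) — PASS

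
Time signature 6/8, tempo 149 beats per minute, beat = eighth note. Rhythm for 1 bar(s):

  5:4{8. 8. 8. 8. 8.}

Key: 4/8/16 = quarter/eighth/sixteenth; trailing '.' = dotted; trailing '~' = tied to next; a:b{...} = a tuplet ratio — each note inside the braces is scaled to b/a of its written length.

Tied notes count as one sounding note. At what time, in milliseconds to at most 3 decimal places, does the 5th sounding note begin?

note 5 onset = 24/5b = 1932.886ms

1. 0.0ms @ 0 + 483.221ms (6/5)
2. 483.221ms @ 6/5 + 483.221ms (6/5)
3. 966.443ms @ 12/5 + 483.221ms (6/5)
4. 1449.664ms @ 18/5 + 483.221ms (6/5)
5. 1932.886ms @ 24/5 + 483.221ms (6/5)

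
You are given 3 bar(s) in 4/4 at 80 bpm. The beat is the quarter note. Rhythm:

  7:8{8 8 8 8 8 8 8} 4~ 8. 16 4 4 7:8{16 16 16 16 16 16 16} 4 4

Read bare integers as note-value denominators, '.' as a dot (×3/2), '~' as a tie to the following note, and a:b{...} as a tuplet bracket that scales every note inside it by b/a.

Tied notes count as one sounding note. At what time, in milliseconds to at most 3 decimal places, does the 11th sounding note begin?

note 11 onset = 7b = 5250.0ms

1. 0.0ms @ 0 + 428.571ms (4/7)
2. 428.571ms @ 4/7 + 428.571ms (4/7)
3. 857.143ms @ 8/7 + 428.571ms (4/7)
4. 1285.714ms @ 12/7 + 428.571ms (4/7)
5. 1714.286ms @ 16/7 + 428.571ms (4/7)
6. 2142.857ms @ 20/7 + 428.571ms (4/7)
7. 2571.429ms @ 24/7 + 428.571ms (4/7)
8. 3000.0ms @ 4 + 1312.5ms (7/4)
9. 4312.5ms @ 23/4 + 187.5ms (1/4)
10. 4500.0ms @ 6 + 750.0ms (1)
11. 5250.0ms @ 7 + 750.0ms (1)
12. 6000.0ms @ 8 + 214.286ms (2/7)
13. 6214.286ms @ 58/7 + 214.286ms (2/7)
14. 6428.571ms @ 60/7 + 214.286ms (2/7)
15. 6642.857ms @ 62/7 + 214.286ms (2/7)
16. 6857.143ms @ 64/7 + 214.286ms (2/7)
17. 7071.429ms @ 66/7 + 214.286ms (2/7)
18. 7285.714ms @ 68/7 + 214.286ms (2/7)
19. 7500.0ms @ 10 + 750.0ms (1)
20. 8250.0ms @ 11 + 750.0ms (1)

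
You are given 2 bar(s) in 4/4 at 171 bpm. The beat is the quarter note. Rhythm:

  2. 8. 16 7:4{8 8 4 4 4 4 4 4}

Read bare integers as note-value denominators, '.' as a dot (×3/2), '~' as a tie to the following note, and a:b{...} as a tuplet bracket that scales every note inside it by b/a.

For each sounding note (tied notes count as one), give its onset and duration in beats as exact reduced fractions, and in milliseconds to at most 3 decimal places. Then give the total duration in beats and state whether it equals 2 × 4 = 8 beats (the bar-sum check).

1) 0.0ms=0b +1052.632ms=3b
2) 1052.632ms=3b +263.158ms=3/4b
3) 1315.789ms=15/4b +87.719ms=1/4b
4) 1403.509ms=4b +100.251ms=2/7b
5) 1503.759ms=30/7b +100.251ms=2/7b
6) 1604.01ms=32/7b +200.501ms=4/7b
7) 1804.511ms=36/7b +200.501ms=4/7b
8) 2005.013ms=40/7b +200.501ms=4/7b
9) 2205.514ms=44/7b +200.501ms=4/7b
10) 2406.015ms=48/7b +200.501ms=4/7b
11) 2606.516ms=52/7b +200.501ms=4/7b
Σ=8b of 8 (171bpm 4/4) — PASS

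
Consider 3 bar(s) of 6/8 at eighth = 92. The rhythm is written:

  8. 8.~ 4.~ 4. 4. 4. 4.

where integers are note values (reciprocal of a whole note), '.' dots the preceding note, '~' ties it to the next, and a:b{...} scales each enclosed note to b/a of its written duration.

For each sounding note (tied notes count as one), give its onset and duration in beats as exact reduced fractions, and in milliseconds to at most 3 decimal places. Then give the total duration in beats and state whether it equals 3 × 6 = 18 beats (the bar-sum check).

1) 0.0ms=0b +978.261ms=3/2b
2) 978.261ms=3/2b +4891.304ms=15/2b
3) 5869.565ms=9b +1956.522ms=3b
4) 7826.087ms=12b +1956.522ms=3b
5) 9782.609ms=15b +1956.522ms=3b
Σ=18b of 18 (92bpm 6/8) — PASS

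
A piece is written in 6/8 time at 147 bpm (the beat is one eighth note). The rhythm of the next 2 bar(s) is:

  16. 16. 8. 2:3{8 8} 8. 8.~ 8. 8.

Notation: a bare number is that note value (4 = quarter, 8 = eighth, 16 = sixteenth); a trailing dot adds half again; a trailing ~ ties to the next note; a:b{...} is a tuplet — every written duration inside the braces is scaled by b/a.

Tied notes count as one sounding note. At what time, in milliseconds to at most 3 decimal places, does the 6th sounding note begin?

note 6 onset = 6b = 2448.98ms

1. 0.0ms @ 0 + 306.122ms (3/4)
2. 306.122ms @ 3/4 + 306.122ms (3/4)
3. 612.245ms @ 3/2 + 612.245ms (3/2)
4. 1224.49ms @ 3 + 612.245ms (3/2)
5. 1836.735ms @ 9/2 + 612.245ms (3/2)
6. 2448.98ms @ 6 + 612.245ms (3/2)
7. 3061.224ms @ 15/2 + 1224.49ms (3)
8. 4285.714ms @ 21/2 + 612.245ms (3/2)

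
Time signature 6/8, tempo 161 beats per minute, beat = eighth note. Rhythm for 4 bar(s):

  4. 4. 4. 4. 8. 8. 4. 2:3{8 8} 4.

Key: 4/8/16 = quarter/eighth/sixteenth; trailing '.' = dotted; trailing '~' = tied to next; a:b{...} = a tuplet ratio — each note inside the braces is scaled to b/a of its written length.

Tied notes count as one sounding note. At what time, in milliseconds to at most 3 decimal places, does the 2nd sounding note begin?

1. 0.0ms @ 0 + 1118.012ms (3)
2. 1118.012ms @ 3 + 1118.012ms (3)
3. 2236.025ms @ 6 + 1118.012ms (3)
4. 3354.037ms @ 9 + 1118.012ms (3)
5. 4472.05ms @ 12 + 559.006ms (3/2)
6. 5031.056ms @ 27/2 + 559.006ms (3/2)
7. 5590.062ms @ 15 + 1118.012ms (3)
8. 6708.075ms @ 18 + 559.006ms (3/2)
9. 7267.081ms @ 39/2 + 559.006ms (3/2)
10. 7826.087ms @ 21 + 1118.012ms (3)

note 2 onset = 3b = 1118.012ms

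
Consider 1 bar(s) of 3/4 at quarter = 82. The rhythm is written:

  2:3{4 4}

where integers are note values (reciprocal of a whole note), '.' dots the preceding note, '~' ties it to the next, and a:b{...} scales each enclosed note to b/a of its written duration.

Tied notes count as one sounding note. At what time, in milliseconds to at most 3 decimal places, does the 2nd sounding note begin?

note 2 onset = 3/2b = 1097.561ms

1. 0.0ms @ 0 + 1097.561ms (3/2)
2. 1097.561ms @ 3/2 + 1097.561ms (3/2)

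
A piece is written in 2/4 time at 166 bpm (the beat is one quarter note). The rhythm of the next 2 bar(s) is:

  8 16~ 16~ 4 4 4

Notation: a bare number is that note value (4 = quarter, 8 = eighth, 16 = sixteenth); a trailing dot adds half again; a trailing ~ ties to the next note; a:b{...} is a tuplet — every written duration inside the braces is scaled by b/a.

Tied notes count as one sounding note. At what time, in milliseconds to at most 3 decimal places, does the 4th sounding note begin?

1. 0.0ms @ 0 + 180.723ms (1/2)
2. 180.723ms @ 1/2 + 542.169ms (3/2)
3. 722.892ms @ 2 + 361.446ms (1)
4. 1084.337ms @ 3 + 361.446ms (1)

note 4 onset = 3b = 1084.337ms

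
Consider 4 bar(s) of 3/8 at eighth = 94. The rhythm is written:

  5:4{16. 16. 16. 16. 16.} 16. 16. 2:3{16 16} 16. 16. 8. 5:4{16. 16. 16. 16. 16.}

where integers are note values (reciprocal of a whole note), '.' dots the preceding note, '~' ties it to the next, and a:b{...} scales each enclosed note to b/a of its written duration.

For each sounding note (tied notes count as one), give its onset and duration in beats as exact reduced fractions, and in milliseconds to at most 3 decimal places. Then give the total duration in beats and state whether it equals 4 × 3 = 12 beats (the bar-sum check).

1) 0.0ms=0b +382.979ms=3/5b
2) 382.979ms=3/5b +382.979ms=3/5b
3) 765.957ms=6/5b +382.979ms=3/5b
4) 1148.936ms=9/5b +382.979ms=3/5b
5) 1531.915ms=12/5b +382.979ms=3/5b
6) 1914.894ms=3b +478.723ms=3/4b
7) 2393.617ms=15/4b +478.723ms=3/4b
8) 2872.34ms=9/2b +478.723ms=3/4b
9) 3351.064ms=21/4b +478.723ms=3/4b
10) 3829.787ms=6b +478.723ms=3/4b
11) 4308.511ms=27/4b +478.723ms=3/4b
12) 4787.234ms=15/2b +957.447ms=3/2b
13) 5744.681ms=9b +382.979ms=3/5b
14) 6127.66ms=48/5b +382.979ms=3/5b
15) 6510.638ms=51/5b +382.979ms=3/5b
16) 6893.617ms=54/5b +382.979ms=3/5b
17) 7276.596ms=57/5b +382.979ms=3/5b
Σ=12b of 12 (94bpm 3/8) — PASS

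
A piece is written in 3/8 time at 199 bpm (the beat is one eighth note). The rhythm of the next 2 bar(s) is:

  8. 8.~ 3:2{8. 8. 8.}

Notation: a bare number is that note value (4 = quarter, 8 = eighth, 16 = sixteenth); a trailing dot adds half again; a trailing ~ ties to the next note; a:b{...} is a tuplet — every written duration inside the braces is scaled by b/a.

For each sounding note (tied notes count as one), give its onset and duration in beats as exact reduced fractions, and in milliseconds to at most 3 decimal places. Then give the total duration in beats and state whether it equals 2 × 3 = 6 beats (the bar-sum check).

1) 0.0ms=0b +452.261ms=3/2b
2) 452.261ms=3/2b +753.769ms=5/2b
3) 1206.03ms=4b +301.508ms=1b
4) 1507.538ms=5b +301.508ms=1b
Σ=6b of 6 (199bpm 3/8) — PASS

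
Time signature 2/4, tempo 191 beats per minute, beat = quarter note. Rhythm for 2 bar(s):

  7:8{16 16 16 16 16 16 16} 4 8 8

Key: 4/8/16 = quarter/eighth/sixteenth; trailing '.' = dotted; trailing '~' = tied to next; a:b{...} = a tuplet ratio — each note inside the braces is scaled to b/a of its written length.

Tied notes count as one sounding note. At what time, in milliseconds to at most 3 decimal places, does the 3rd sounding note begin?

1. 0.0ms @ 0 + 89.753ms (2/7)
2. 89.753ms @ 2/7 + 89.753ms (2/7)
3. 179.506ms @ 4/7 + 89.753ms (2/7)
4. 269.26ms @ 6/7 + 89.753ms (2/7)
5. 359.013ms @ 8/7 + 89.753ms (2/7)
6. 448.766ms @ 10/7 + 89.753ms (2/7)
7. 538.519ms @ 12/7 + 89.753ms (2/7)
8. 628.272ms @ 2 + 314.136ms (1)
9. 942.408ms @ 3 + 157.068ms (1/2)
10. 1099.476ms @ 7/2 + 157.068ms (1/2)

note 3 onset = 4/7b = 179.506ms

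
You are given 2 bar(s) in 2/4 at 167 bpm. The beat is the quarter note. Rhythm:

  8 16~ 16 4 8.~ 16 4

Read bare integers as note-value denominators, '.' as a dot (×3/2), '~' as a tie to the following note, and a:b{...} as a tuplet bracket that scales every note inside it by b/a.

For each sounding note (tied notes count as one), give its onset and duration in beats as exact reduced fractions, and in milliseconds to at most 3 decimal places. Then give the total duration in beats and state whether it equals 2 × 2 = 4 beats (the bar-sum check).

1) 0.0ms=0b +179.641ms=1/2b
2) 179.641ms=1/2b +179.641ms=1/2b
3) 359.281ms=1b +359.281ms=1b
4) 718.563ms=2b +359.281ms=1b
5) 1077.844ms=3b +359.281ms=1b
Σ=4b of 4 (167bpm 2/4) — PASS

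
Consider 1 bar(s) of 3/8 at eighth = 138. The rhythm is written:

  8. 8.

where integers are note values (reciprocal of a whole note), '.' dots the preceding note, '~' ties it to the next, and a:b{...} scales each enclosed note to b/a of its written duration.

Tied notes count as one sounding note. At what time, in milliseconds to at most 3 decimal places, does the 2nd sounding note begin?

1. 0.0ms @ 0 + 652.174ms (3/2)
2. 652.174ms @ 3/2 + 652.174ms (3/2)

note 2 onset = 3/2b = 652.174ms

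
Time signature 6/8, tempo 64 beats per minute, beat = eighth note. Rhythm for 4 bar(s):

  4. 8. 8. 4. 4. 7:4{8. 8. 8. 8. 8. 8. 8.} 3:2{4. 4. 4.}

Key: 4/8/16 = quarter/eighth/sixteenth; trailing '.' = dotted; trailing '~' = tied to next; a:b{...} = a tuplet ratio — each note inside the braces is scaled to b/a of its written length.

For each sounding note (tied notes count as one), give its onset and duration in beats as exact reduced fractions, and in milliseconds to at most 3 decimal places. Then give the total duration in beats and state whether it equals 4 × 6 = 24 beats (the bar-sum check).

1) 0.0ms=0b +2812.5ms=3b
2) 2812.5ms=3b +1406.25ms=3/2b
3) 4218.75ms=9/2b +1406.25ms=3/2b
4) 5625.0ms=6b +2812.5ms=3b
5) 8437.5ms=9b +2812.5ms=3b
6) 11250.0ms=12b +803.571ms=6/7b
7) 12053.571ms=90/7b +803.571ms=6/7b
8) 12857.143ms=96/7b +803.571ms=6/7b
9) 13660.714ms=102/7b +803.571ms=6/7b
10) 14464.286ms=108/7b +803.571ms=6/7b
11) 15267.857ms=114/7b +803.571ms=6/7b
12) 16071.429ms=120/7b +803.571ms=6/7b
13) 16875.0ms=18b +1875.0ms=2b
14) 18750.0ms=20b +1875.0ms=2b
15) 20625.0ms=22b +1875.0ms=2b
Σ=24b of 24 (64bpm 6/8) — PASS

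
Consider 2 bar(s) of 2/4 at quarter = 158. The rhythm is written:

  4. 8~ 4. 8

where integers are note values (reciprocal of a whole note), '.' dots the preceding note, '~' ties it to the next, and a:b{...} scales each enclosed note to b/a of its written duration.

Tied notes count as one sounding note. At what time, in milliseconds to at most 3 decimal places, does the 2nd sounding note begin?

1. 0.0ms @ 0 + 569.62ms (3/2)
2. 569.62ms @ 3/2 + 759.494ms (2)
3. 1329.114ms @ 7/2 + 189.873ms (1/2)

note 2 onset = 3/2b = 569.62ms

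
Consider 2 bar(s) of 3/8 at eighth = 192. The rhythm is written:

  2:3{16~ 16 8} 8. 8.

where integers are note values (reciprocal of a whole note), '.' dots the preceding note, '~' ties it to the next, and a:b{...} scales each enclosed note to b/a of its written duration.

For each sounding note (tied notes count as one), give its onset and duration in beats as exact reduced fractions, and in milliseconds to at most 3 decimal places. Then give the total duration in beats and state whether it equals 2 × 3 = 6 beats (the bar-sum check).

1) 0.0ms=0b +468.75ms=3/2b
2) 468.75ms=3/2b +468.75ms=3/2b
3) 937.5ms=3b +468.75ms=3/2b
4) 1406.25ms=9/2b +468.75ms=3/2b
Σ=6b of 6 (192bpm 3/8) — PASS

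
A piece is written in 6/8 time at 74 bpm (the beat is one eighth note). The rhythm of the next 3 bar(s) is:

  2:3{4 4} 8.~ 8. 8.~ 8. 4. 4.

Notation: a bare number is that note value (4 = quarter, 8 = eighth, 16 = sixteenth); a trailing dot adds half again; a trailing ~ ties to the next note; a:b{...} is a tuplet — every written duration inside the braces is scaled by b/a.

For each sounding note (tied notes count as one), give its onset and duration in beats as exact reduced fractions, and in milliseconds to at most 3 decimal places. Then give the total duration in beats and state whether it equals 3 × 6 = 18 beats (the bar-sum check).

1) 0.0ms=0b +2432.432ms=3b
2) 2432.432ms=3b +2432.432ms=3b
3) 4864.865ms=6b +2432.432ms=3b
4) 7297.297ms=9b +2432.432ms=3b
5) 9729.73ms=12b +2432.432ms=3b
6) 12162.162ms=15b +2432.432ms=3b
Σ=18b of 18 (74bpm 6/8) — PASS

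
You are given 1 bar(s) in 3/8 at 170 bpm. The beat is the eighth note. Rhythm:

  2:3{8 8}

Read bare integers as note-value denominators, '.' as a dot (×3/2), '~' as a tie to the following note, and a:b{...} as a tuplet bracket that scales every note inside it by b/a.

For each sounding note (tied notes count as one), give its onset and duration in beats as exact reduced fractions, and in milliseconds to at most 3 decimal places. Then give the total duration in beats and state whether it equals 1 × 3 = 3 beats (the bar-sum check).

1) 0.0ms=0b +529.412ms=3/2b
2) 529.412ms=3/2b +529.412ms=3/2b
Σ=3b of 3 (170bpm 3/8) — PASS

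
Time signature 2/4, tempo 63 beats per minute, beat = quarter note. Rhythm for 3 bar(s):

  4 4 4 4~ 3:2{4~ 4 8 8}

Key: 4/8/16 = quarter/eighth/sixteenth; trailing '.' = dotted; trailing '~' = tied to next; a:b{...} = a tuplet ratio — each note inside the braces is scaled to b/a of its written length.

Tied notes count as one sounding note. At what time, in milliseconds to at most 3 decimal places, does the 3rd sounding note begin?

1. 0.0ms @ 0 + 952.381ms (1)
2. 952.381ms @ 1 + 952.381ms (1)
3. 1904.762ms @ 2 + 952.381ms (1)
4. 2857.143ms @ 3 + 2222.222ms (7/3)
5. 5079.365ms @ 16/3 + 317.46ms (1/3)
6. 5396.825ms @ 17/3 + 317.46ms (1/3)

note 3 onset = 2b = 1904.762ms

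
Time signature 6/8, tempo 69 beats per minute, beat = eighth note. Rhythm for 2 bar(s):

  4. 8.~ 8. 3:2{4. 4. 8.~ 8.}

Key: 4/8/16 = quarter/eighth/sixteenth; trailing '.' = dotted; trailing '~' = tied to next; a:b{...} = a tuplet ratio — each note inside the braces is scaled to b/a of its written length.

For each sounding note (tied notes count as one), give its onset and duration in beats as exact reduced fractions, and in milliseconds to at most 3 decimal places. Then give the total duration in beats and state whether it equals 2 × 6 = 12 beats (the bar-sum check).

1) 0.0ms=0b +2608.696ms=3b
2) 2608.696ms=3b +2608.696ms=3b
3) 5217.391ms=6b +1739.13ms=2b
4) 6956.522ms=8b +1739.13ms=2b
5) 8695.652ms=10b +1739.13ms=2b
Σ=12b of 12 (69bpm 6/8) — PASS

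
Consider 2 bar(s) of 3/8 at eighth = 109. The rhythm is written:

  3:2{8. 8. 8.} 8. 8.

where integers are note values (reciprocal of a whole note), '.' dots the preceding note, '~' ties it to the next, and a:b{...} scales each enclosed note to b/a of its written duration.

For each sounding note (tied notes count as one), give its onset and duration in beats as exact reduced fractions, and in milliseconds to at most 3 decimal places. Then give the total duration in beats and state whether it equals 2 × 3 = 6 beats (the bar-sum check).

1) 0.0ms=0b +550.459ms=1b
2) 550.459ms=1b +550.459ms=1b
3) 1100.917ms=2b +550.459ms=1b
4) 1651.376ms=3b +825.688ms=3/2b
5) 2477.064ms=9/2b +825.688ms=3/2b
Σ=6b of 6 (109bpm 3/8) — PASS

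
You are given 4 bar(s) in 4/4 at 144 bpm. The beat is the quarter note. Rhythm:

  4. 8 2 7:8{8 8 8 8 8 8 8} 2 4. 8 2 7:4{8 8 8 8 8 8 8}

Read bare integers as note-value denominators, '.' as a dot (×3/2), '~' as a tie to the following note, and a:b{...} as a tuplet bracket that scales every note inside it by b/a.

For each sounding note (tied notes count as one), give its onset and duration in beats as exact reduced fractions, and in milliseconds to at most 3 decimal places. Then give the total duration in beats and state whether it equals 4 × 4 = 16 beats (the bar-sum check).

1) 0.0ms=0b +625.0ms=3/2b
2) 625.0ms=3/2b +208.333ms=1/2b
3) 833.333ms=2b +833.333ms=2b
4) 1666.667ms=4b +238.095ms=4/7b
5) 1904.762ms=32/7b +238.095ms=4/7b
6) 2142.857ms=36/7b +238.095ms=4/7b
7) 2380.952ms=40/7b +238.095ms=4/7b
8) 2619.048ms=44/7b +238.095ms=4/7b
9) 2857.143ms=48/7b +238.095ms=4/7b
10) 3095.238ms=52/7b +238.095ms=4/7b
11) 3333.333ms=8b +833.333ms=2b
12) 4166.667ms=10b +625.0ms=3/2b
13) 4791.667ms=23/2b +208.333ms=1/2b
14) 5000.0ms=12b +833.333ms=2b
15) 5833.333ms=14b +119.048ms=2/7b
16) 5952.381ms=100/7b +119.048ms=2/7b
17) 6071.429ms=102/7b +119.048ms=2/7b
18) 6190.476ms=104/7b +119.048ms=2/7b
19) 6309.524ms=106/7b +119.048ms=2/7b
20) 6428.571ms=108/7b +119.048ms=2/7b
21) 6547.619ms=110/7b +119.048ms=2/7b
Σ=16b of 16 (144bpm 4/4) — PASS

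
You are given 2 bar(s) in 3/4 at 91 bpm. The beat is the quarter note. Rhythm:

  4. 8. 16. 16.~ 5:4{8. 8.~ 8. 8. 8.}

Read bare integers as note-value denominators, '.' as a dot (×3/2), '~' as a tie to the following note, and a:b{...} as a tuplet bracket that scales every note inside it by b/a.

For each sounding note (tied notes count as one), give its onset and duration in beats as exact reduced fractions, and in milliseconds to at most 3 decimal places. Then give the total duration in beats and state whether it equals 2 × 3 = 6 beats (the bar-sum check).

1) 0.0ms=0b +989.011ms=3/2b
2) 989.011ms=3/2b +494.505ms=3/4b
3) 1483.516ms=9/4b +247.253ms=3/8b
4) 1730.769ms=21/8b +642.857ms=39/40b
5) 2373.626ms=18/5b +791.209ms=6/5b
6) 3164.835ms=24/5b +395.604ms=3/5b
7) 3560.44ms=27/5b +395.604ms=3/5b
Σ=6b of 6 (91bpm 3/4) — PASS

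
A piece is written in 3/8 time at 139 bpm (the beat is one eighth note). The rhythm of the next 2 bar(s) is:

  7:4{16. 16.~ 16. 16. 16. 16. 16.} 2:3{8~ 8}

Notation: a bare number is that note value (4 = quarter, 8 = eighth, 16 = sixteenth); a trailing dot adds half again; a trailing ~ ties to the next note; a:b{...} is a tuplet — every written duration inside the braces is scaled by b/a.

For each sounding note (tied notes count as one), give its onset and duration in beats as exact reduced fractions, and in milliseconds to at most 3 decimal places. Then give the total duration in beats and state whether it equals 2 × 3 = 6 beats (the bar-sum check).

1) 0.0ms=0b +184.995ms=3/7b
2) 184.995ms=3/7b +369.99ms=6/7b
3) 554.985ms=9/7b +184.995ms=3/7b
4) 739.979ms=12/7b +184.995ms=3/7b
5) 924.974ms=15/7b +184.995ms=3/7b
6) 1109.969ms=18/7b +184.995ms=3/7b
7) 1294.964ms=3b +1294.964ms=3b
Σ=6b of 6 (139bpm 3/8) — PASS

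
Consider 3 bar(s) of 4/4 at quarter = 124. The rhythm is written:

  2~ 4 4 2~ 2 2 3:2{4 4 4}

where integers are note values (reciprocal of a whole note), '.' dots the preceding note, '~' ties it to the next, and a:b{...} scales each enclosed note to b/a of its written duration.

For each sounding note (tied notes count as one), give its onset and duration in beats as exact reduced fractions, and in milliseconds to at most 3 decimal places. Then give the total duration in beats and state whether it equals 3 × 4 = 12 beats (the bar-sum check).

1) 0.0ms=0b +1451.613ms=3b
2) 1451.613ms=3b +483.871ms=1b
3) 1935.484ms=4b +1935.484ms=4b
4) 3870.968ms=8b +967.742ms=2b
5) 4838.71ms=10b +322.581ms=2/3b
6) 5161.29ms=32/3b +322.581ms=2/3b
7) 5483.871ms=34/3b +322.581ms=2/3b
Σ=12b of 12 (124bpm 4/4) — PASS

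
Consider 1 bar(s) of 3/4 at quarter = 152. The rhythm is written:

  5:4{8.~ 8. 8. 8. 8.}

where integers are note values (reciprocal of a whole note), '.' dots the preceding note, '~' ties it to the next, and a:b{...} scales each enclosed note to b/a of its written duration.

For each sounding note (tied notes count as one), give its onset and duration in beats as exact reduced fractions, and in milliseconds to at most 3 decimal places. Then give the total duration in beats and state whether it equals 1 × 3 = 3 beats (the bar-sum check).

1) 0.0ms=0b +473.684ms=6/5b
2) 473.684ms=6/5b +236.842ms=3/5b
3) 710.526ms=9/5b +236.842ms=3/5b
4) 947.368ms=12/5b +236.842ms=3/5b
Σ=3b of 3 (152bpm 3/4) — PASS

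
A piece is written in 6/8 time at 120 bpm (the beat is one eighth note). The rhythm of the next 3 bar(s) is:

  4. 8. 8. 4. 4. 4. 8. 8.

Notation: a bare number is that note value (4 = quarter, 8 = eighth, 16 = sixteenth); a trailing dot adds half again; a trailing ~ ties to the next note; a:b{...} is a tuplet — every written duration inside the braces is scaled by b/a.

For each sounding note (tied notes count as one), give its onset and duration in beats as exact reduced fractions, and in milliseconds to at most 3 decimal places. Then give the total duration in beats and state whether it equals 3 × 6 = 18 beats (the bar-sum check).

1) 0.0ms=0b +1500.0ms=3b
2) 1500.0ms=3b +750.0ms=3/2b
3) 2250.0ms=9/2b +750.0ms=3/2b
4) 3000.0ms=6b +1500.0ms=3b
5) 4500.0ms=9b +1500.0ms=3b
6) 6000.0ms=12b +1500.0ms=3b
7) 7500.0ms=15b +750.0ms=3/2b
8) 8250.0ms=33/2b +750.0ms=3/2b
Σ=18b of 18 (120bpm 6/8) — PASS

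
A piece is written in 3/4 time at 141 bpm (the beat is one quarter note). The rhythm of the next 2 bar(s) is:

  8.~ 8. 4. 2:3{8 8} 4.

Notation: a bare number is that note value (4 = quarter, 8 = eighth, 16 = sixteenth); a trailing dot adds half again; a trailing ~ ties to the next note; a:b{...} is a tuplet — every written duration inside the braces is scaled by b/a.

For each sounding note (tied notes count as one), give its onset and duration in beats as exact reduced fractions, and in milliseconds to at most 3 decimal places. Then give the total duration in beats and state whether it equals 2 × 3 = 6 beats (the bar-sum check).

1) 0.0ms=0b +638.298ms=3/2b
2) 638.298ms=3/2b +638.298ms=3/2b
3) 1276.596ms=3b +319.149ms=3/4b
4) 1595.745ms=15/4b +319.149ms=3/4b
5) 1914.894ms=9/2b +638.298ms=3/2b
Σ=6b of 6 (141bpm 3/4) — PASS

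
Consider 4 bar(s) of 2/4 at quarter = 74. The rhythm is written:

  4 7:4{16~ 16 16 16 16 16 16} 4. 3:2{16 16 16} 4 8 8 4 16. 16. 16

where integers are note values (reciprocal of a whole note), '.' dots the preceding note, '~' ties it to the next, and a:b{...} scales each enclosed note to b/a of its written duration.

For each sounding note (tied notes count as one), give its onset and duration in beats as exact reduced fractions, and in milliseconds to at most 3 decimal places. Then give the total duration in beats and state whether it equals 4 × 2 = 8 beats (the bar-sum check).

1) 0.0ms=0b +810.811ms=1b
2) 810.811ms=1b +231.66ms=2/7b
3) 1042.471ms=9/7b +115.83ms=1/7b
4) 1158.301ms=10/7b +115.83ms=1/7b
5) 1274.131ms=11/7b +115.83ms=1/7b
6) 1389.961ms=12/7b +115.83ms=1/7b
7) 1505.792ms=13/7b +115.83ms=1/7b
8) 1621.622ms=2b +1216.216ms=3/2b
9) 2837.838ms=7/2b +135.135ms=1/6b
10) 2972.973ms=11/3b +135.135ms=1/6b
11) 3108.108ms=23/6b +135.135ms=1/6b
12) 3243.243ms=4b +810.811ms=1b
13) 4054.054ms=5b +405.405ms=1/2b
14) 4459.459ms=11/2b +405.405ms=1/2b
15) 4864.865ms=6b +810.811ms=1b
16) 5675.676ms=7b +304.054ms=3/8b
17) 5979.73ms=59/8b +304.054ms=3/8b
18) 6283.784ms=31/4b +202.703ms=1/4b
Σ=8b of 8 (74bpm 2/4) — PASS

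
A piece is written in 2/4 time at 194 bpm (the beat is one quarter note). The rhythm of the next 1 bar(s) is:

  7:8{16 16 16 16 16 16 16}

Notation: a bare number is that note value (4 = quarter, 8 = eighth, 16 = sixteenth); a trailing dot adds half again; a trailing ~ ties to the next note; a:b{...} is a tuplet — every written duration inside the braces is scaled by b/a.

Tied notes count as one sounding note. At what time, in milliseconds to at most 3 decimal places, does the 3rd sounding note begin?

note 3 onset = 4/7b = 176.73ms

1. 0.0ms @ 0 + 88.365ms (2/7)
2. 88.365ms @ 2/7 + 88.365ms (2/7)
3. 176.73ms @ 4/7 + 88.365ms (2/7)
4. 265.096ms @ 6/7 + 88.365ms (2/7)
5. 353.461ms @ 8/7 + 88.365ms (2/7)
6. 441.826ms @ 10/7 + 88.365ms (2/7)
7. 530.191ms @ 12/7 + 88.365ms (2/7)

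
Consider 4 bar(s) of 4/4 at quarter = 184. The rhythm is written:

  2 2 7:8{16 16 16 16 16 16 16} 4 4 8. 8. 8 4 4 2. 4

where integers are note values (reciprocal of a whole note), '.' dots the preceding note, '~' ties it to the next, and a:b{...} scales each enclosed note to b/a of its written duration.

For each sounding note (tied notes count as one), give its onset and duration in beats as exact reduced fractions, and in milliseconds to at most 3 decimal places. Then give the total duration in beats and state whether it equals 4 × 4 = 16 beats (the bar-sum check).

1) 0.0ms=0b +652.174ms=2b
2) 652.174ms=2b +652.174ms=2b
3) 1304.348ms=4b +93.168ms=2/7b
4) 1397.516ms=30/7b +93.168ms=2/7b
5) 1490.683ms=32/7b +93.168ms=2/7b
6) 1583.851ms=34/7b +93.168ms=2/7b
7) 1677.019ms=36/7b +93.168ms=2/7b
8) 1770.186ms=38/7b +93.168ms=2/7b
9) 1863.354ms=40/7b +93.168ms=2/7b
10) 1956.522ms=6b +326.087ms=1b
11) 2282.609ms=7b +326.087ms=1b
12) 2608.696ms=8b +244.565ms=3/4b
13) 2853.261ms=35/4b +244.565ms=3/4b
14) 3097.826ms=19/2b +163.043ms=1/2b
15) 3260.87ms=10b +326.087ms=1b
16) 3586.957ms=11b +326.087ms=1b
17) 3913.043ms=12b +978.261ms=3b
18) 4891.304ms=15b +326.087ms=1b
Σ=16b of 16 (184bpm 4/4) — PASS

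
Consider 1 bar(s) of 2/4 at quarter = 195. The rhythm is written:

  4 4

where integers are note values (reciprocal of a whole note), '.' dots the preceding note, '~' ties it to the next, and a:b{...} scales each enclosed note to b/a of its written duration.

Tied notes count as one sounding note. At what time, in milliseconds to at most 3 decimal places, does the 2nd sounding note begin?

note 2 onset = 1b = 307.692ms

1. 0.0ms @ 0 + 307.692ms (1)
2. 307.692ms @ 1 + 307.692ms (1)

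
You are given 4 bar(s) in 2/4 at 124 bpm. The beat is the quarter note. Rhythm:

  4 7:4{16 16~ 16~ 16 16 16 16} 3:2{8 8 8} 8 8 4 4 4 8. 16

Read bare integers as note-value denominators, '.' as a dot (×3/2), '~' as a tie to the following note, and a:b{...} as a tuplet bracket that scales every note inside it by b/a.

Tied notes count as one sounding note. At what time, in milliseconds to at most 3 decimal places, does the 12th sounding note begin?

1. 0.0ms @ 0 + 483.871ms (1)
2. 483.871ms @ 1 + 69.124ms (1/7)
3. 552.995ms @ 8/7 + 207.373ms (3/7)
4. 760.369ms @ 11/7 + 69.124ms (1/7)
5. 829.493ms @ 12/7 + 69.124ms (1/7)
6. 898.618ms @ 13/7 + 69.124ms (1/7)
7. 967.742ms @ 2 + 161.29ms (1/3)
8. 1129.032ms @ 7/3 + 161.29ms (1/3)
9. 1290.323ms @ 8/3 + 161.29ms (1/3)
10. 1451.613ms @ 3 + 241.935ms (1/2)
11. 1693.548ms @ 7/2 + 241.935ms (1/2)
12. 1935.484ms @ 4 + 483.871ms (1)
13. 2419.355ms @ 5 + 483.871ms (1)
14. 2903.226ms @ 6 + 483.871ms (1)
15. 3387.097ms @ 7 + 362.903ms (3/4)
16. 3750.0ms @ 31/4 + 120.968ms (1/4)

note 12 onset = 4b = 1935.484ms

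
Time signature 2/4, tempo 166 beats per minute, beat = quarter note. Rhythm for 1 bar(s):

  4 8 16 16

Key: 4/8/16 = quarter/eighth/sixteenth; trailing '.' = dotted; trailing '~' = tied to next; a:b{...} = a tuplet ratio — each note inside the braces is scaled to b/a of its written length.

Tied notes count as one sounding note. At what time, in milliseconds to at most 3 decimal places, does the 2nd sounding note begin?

1. 0.0ms @ 0 + 361.446ms (1)
2. 361.446ms @ 1 + 180.723ms (1/2)
3. 542.169ms @ 3/2 + 90.361ms (1/4)
4. 632.53ms @ 7/4 + 90.361ms (1/4)

note 2 onset = 1b = 361.446ms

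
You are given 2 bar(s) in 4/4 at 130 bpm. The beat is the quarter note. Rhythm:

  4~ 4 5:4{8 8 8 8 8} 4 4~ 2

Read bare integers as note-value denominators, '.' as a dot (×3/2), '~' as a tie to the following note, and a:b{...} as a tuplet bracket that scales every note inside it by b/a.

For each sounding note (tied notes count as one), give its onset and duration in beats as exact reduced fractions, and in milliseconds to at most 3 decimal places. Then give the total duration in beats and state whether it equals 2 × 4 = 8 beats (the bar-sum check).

1) 0.0ms=0b +923.077ms=2b
2) 923.077ms=2b +184.615ms=2/5b
3) 1107.692ms=12/5b +184.615ms=2/5b
4) 1292.308ms=14/5b +184.615ms=2/5b
5) 1476.923ms=16/5b +184.615ms=2/5b
6) 1661.538ms=18/5b +184.615ms=2/5b
7) 1846.154ms=4b +461.538ms=1b
8) 2307.692ms=5b +1384.615ms=3b
Σ=8b of 8 (130bpm 4/4) — PASS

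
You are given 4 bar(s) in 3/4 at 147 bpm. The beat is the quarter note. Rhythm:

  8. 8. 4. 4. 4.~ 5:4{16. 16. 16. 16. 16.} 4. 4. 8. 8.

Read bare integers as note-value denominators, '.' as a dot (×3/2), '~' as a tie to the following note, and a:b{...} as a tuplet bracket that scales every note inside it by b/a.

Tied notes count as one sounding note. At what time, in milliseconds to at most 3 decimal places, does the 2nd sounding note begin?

1. 0.0ms @ 0 + 306.122ms (3/4)
2. 306.122ms @ 3/4 + 306.122ms (3/4)
3. 612.245ms @ 3/2 + 612.245ms (3/2)
4. 1224.49ms @ 3 + 612.245ms (3/2)
5. 1836.735ms @ 9/2 + 734.694ms (9/5)
6. 2571.429ms @ 63/10 + 122.449ms (3/10)
7. 2693.878ms @ 33/5 + 122.449ms (3/10)
8. 2816.327ms @ 69/10 + 122.449ms (3/10)
9. 2938.776ms @ 36/5 + 122.449ms (3/10)
10. 3061.224ms @ 15/2 + 612.245ms (3/2)
11. 3673.469ms @ 9 + 612.245ms (3/2)
12. 4285.714ms @ 21/2 + 306.122ms (3/4)
13. 4591.837ms @ 45/4 + 306.122ms (3/4)

note 2 onset = 3/4b = 306.122ms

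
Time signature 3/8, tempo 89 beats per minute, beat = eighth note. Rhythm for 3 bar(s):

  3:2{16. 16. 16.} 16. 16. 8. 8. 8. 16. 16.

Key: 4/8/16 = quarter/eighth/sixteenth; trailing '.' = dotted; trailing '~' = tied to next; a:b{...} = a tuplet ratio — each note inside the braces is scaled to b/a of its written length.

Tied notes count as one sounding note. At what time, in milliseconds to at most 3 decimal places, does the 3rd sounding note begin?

1. 0.0ms @ 0 + 337.079ms (1/2)
2. 337.079ms @ 1/2 + 337.079ms (1/2)
3. 674.157ms @ 1 + 337.079ms (1/2)
4. 1011.236ms @ 3/2 + 505.618ms (3/4)
5. 1516.854ms @ 9/4 + 505.618ms (3/4)
6. 2022.472ms @ 3 + 1011.236ms (3/2)
7. 3033.708ms @ 9/2 + 1011.236ms (3/2)
8. 4044.944ms @ 6 + 1011.236ms (3/2)
9. 5056.18ms @ 15/2 + 505.618ms (3/4)
10. 5561.798ms @ 33/4 + 505.618ms (3/4)

note 3 onset = 1b = 674.157ms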